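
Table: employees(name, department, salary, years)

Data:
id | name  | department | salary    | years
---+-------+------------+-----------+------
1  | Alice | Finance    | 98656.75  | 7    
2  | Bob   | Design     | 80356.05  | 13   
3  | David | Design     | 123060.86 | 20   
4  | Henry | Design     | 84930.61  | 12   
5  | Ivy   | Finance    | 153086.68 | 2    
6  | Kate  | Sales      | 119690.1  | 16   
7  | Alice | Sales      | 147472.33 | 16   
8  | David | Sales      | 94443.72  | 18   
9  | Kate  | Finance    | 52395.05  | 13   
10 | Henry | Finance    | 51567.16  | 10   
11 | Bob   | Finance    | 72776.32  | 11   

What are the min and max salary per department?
SELECT department, MIN(salary), MAX(salary)
FROM employees
GROUP BY department

Result:
  Design: min=80356.05, max=123060.86
  Finance: min=51567.16, max=153086.68
  Sales: min=94443.72, max=147472.33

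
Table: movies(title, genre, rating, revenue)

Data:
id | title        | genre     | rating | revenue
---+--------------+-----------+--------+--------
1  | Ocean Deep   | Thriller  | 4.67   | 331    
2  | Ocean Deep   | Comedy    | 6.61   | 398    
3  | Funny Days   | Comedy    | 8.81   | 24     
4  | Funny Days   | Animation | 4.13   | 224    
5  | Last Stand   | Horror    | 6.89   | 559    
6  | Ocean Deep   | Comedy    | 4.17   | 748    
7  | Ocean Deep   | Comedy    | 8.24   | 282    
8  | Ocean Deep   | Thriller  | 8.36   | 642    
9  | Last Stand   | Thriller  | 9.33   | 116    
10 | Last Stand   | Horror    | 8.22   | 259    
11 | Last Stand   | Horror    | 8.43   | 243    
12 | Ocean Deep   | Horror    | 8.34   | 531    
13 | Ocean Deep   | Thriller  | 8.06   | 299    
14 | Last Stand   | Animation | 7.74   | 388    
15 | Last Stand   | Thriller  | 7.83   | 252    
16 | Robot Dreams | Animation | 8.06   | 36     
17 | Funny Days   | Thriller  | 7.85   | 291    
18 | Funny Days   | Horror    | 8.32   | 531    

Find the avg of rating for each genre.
SELECT genre, AVG(rating) as result
FROM movies
GROUP BY genre

Result:
  Animation: 6.64
  Comedy: 6.96
  Horror: 8.04
  Thriller: 7.68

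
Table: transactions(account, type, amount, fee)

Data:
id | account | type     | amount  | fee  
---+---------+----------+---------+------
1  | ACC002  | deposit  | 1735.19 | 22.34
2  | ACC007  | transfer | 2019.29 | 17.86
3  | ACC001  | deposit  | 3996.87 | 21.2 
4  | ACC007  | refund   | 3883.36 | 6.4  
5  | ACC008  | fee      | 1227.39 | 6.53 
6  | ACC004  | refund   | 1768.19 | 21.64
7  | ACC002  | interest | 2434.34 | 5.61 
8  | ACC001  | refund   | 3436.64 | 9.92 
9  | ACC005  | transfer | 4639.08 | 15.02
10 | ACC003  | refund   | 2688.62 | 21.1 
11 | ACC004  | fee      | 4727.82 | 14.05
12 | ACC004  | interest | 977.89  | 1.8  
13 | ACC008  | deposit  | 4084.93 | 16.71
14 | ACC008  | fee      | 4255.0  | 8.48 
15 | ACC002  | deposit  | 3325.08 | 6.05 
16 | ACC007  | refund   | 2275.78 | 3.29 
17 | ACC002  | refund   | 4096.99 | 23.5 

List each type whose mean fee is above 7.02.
SELECT type, AVG(fee)
FROM transactions
GROUP BY type
HAVING AVG(fee) > 7.02

Result:
  deposit: avg=16.58
  fee: avg=9.69
  refund: avg=14.31
  transfer: avg=16.44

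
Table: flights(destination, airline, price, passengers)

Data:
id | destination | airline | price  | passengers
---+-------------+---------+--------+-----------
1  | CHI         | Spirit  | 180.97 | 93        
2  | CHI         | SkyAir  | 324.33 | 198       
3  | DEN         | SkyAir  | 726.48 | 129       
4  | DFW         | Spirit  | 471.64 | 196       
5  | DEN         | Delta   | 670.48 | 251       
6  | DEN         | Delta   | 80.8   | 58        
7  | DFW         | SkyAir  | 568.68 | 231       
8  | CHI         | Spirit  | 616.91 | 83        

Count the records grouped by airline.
SELECT airline, COUNT(*) as count
FROM flights
GROUP BY airline

Result:
  Delta: 2
  SkyAir: 3
  Spirit: 3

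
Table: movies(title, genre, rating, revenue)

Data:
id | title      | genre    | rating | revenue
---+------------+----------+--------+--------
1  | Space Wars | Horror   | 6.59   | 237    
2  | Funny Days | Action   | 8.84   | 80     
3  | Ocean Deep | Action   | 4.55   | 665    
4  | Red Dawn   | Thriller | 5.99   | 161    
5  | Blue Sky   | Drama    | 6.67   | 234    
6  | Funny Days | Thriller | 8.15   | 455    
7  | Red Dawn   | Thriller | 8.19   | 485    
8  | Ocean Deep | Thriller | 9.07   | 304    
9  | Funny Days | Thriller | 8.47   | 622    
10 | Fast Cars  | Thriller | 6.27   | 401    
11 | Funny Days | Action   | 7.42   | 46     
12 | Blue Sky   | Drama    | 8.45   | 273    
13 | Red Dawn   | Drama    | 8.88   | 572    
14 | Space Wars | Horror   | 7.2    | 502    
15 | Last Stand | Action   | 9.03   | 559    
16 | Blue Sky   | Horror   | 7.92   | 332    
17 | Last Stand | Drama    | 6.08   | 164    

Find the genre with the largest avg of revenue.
SELECT genre, AVG(revenue) as val
FROM movies
GROUP BY genre
ORDER BY val DESC
LIMIT 1

Result: Thriller with avg(revenue) = 404.67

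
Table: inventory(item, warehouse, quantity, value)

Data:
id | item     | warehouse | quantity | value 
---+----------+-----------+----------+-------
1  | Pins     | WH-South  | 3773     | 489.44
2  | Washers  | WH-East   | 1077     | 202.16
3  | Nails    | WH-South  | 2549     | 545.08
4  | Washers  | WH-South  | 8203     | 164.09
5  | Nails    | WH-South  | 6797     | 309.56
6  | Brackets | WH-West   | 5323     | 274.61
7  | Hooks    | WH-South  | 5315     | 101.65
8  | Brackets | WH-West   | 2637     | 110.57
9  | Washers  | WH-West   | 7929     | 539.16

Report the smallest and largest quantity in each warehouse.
SELECT warehouse, MIN(quantity), MAX(quantity)
FROM inventory
GROUP BY warehouse

Result:
  WH-East: min=1077, max=1077
  WH-South: min=2549, max=8203
  WH-West: min=2637, max=7929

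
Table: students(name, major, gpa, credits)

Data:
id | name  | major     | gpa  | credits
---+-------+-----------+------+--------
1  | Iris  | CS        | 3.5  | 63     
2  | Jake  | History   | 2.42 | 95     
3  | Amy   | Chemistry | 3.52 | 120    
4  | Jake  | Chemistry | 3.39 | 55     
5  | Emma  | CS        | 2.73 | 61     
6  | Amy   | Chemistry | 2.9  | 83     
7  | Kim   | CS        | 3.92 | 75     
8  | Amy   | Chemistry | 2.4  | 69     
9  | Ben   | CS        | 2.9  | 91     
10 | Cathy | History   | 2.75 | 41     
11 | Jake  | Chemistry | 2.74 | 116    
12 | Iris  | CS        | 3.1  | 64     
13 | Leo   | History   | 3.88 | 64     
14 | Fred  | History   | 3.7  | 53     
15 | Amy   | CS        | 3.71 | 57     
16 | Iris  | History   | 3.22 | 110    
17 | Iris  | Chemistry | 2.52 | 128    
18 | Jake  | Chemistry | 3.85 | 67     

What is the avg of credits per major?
SELECT major, AVG(credits) as result
FROM students
GROUP BY major

Result:
  CS: 68.50
  Chemistry: 91.14
  History: 72.60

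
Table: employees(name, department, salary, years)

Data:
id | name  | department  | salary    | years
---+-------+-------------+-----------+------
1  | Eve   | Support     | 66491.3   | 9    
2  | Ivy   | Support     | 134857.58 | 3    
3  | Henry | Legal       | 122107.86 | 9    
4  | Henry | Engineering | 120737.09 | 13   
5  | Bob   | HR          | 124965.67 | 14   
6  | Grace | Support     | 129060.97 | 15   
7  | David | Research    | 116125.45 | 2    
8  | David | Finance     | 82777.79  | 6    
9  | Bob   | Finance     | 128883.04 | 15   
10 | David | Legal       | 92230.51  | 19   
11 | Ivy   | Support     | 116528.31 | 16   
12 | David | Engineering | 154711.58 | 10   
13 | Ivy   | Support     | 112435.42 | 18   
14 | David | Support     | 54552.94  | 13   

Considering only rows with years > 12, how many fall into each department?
SELECT department, COUNT(*)
FROM employees
WHERE years > 12
GROUP BY department

Note: WHERE filters rows before grouping.

Result:
  Engineering: 1
  Finance: 1
  HR: 1
  Legal: 1
  Support: 4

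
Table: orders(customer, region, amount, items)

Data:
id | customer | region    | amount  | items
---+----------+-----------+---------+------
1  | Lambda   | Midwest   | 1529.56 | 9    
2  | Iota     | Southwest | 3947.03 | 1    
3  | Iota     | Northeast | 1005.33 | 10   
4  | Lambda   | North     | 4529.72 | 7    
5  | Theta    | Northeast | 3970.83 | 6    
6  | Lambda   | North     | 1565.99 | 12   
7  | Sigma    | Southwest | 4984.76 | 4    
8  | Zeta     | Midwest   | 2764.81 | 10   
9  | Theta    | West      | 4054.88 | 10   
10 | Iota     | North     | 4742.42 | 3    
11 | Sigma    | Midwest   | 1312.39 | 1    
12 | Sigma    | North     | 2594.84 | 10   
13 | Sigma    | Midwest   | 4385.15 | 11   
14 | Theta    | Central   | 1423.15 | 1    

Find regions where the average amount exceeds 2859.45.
SELECT region, AVG(amount)
FROM orders
GROUP BY region
HAVING AVG(amount) > 2859.45

Result:
  North: avg=3358.24
  Southwest: avg=4465.90
  West: avg=4054.88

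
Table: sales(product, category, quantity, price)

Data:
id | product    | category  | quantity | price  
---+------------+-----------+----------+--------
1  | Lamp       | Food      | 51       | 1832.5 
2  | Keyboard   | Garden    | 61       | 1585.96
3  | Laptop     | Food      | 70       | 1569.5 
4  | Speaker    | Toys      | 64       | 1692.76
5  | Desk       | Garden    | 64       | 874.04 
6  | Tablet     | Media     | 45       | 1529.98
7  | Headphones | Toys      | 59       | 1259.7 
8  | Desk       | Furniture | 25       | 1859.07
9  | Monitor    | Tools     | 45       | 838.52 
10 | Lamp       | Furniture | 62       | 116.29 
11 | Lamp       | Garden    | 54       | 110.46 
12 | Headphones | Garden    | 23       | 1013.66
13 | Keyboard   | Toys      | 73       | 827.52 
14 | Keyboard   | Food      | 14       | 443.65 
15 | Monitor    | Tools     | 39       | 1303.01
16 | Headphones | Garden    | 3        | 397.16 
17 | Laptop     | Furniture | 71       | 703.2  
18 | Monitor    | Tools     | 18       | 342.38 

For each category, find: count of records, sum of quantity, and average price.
SELECT category,
       COUNT(*) as cnt,
       SUM(quantity) as total_quantity,
       AVG(price) as avg_price
FROM sales
GROUP BY category

Result:
  Food: 3 records, 135 total quantity, 1281.88 avg price
  Furniture: 3 records, 158 total quantity, 892.85 avg price
  Garden: 5 records, 205 total quantity, 796.26 avg price
  Media: 1 records, 45 total quantity, 1529.98 avg price
  Tools: 3 records, 102 total quantity, 827.97 avg price
  Toys: 3 records, 196 total quantity, 1259.99 avg price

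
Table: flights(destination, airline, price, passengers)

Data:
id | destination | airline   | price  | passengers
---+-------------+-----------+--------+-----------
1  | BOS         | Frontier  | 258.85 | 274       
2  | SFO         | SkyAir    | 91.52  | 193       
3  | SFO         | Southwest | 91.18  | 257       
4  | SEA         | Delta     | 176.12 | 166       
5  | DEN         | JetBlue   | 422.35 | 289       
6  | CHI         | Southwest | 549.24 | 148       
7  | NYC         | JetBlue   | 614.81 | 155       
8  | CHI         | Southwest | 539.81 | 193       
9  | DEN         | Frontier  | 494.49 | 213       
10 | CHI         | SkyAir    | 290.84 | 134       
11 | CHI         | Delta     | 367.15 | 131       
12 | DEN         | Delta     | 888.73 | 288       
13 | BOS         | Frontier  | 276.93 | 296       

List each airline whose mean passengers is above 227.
SELECT airline, AVG(passengers)
FROM flights
GROUP BY airline
HAVING AVG(passengers) > 227

Result:
  Frontier: avg=261.00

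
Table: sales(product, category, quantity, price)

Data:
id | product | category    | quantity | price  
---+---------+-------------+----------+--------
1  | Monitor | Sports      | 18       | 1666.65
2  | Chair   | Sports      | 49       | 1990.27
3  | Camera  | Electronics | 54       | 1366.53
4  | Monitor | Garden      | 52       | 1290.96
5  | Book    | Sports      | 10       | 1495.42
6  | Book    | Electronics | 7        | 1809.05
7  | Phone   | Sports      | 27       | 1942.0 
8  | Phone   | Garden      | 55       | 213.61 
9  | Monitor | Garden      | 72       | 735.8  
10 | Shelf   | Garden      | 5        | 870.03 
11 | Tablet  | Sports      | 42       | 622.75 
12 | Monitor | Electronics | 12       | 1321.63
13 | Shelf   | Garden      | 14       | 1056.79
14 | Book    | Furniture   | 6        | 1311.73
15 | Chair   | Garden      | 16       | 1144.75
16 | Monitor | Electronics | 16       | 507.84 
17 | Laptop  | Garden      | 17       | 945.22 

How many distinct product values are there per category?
SELECT category, COUNT(DISTINCT product)
FROM sales
GROUP BY category

Result:
  Electronics: 3 distinct
  Furniture: 1 distinct
  Garden: 5 distinct
  Sports: 5 distinct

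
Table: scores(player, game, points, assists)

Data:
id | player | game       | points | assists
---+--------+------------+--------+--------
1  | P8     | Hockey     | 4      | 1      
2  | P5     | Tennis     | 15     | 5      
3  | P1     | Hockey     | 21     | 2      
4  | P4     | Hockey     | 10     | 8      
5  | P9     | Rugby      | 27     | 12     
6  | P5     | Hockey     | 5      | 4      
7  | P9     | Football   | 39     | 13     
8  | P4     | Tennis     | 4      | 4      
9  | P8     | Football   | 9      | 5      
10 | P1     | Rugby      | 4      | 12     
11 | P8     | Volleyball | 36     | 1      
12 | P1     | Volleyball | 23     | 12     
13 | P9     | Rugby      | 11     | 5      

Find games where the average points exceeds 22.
SELECT game, AVG(points)
FROM scores
GROUP BY game
HAVING AVG(points) > 22

Result:
  Football: avg=24.00
  Volleyball: avg=29.50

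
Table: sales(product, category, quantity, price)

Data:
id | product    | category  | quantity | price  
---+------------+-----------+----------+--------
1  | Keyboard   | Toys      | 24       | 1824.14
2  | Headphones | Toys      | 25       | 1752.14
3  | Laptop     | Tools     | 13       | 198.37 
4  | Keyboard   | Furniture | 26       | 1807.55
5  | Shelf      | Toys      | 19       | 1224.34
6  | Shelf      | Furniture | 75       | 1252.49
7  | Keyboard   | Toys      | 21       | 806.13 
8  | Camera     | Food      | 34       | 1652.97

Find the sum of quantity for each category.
SELECT category, SUM(quantity) as result
FROM sales
GROUP BY category

Result:
  Food: 34
  Furniture: 101
  Tools: 13
  Toys: 89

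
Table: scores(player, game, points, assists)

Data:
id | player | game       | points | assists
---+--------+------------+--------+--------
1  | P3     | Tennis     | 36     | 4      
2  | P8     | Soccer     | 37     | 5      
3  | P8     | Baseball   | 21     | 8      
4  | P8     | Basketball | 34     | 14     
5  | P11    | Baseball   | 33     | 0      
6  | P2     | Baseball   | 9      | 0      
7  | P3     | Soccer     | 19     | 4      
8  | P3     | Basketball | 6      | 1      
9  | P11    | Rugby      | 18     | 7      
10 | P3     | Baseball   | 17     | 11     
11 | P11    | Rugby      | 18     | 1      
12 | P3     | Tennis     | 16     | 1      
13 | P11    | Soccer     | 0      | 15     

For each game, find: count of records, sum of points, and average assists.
SELECT game,
       COUNT(*) as cnt,
       SUM(points) as total_points,
       AVG(assists) as avg_assists
FROM scores
GROUP BY game

Result:
  Baseball: 4 records, 80 total points, 4.75 avg assists
  Basketball: 2 records, 40 total points, 7.50 avg assists
  Rugby: 2 records, 36 total points, 4.00 avg assists
  Soccer: 3 records, 56 total points, 8.00 avg assists
  Tennis: 2 records, 52 total points, 2.50 avg assists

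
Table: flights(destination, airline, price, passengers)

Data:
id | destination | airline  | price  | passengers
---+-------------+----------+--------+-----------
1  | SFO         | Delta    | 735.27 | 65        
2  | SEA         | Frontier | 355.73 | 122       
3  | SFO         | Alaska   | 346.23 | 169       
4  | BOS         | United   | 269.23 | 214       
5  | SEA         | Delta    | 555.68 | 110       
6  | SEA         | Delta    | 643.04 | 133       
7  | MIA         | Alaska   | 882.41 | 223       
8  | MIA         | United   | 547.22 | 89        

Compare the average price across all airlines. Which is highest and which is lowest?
SELECT airline, AVG(price)
FROM flights
GROUP BY airline
ORDER BY AVG(price)

All groups:
  Frontier: 355.73
  United: 408.23
  Alaska: 614.32
  Delta: 644.66

Highest: Delta (644.66)
Lowest: Frontier (355.73)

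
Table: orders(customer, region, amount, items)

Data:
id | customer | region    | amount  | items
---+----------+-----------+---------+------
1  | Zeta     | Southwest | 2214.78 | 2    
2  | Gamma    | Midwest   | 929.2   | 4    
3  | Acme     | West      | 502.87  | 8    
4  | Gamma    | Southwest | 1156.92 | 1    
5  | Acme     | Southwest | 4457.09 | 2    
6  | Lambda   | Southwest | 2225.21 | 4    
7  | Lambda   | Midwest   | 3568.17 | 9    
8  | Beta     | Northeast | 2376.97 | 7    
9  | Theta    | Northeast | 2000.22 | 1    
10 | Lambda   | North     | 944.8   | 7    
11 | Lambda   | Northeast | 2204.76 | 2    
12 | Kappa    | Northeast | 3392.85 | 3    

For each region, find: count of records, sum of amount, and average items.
SELECT region,
       COUNT(*) as cnt,
       SUM(amount) as total_amount,
       AVG(items) as avg_items
FROM orders
GROUP BY region

Result:
  Midwest: 2 records, 4497.37 total amount, 6.50 avg items
  North: 1 records, 944.80 total amount, 7.00 avg items
  Northeast: 4 records, 9974.80 total amount, 3.25 avg items
  Southwest: 4 records, 10054.00 total amount, 2.25 avg items
  West: 1 records, 502.87 total amount, 8.00 avg items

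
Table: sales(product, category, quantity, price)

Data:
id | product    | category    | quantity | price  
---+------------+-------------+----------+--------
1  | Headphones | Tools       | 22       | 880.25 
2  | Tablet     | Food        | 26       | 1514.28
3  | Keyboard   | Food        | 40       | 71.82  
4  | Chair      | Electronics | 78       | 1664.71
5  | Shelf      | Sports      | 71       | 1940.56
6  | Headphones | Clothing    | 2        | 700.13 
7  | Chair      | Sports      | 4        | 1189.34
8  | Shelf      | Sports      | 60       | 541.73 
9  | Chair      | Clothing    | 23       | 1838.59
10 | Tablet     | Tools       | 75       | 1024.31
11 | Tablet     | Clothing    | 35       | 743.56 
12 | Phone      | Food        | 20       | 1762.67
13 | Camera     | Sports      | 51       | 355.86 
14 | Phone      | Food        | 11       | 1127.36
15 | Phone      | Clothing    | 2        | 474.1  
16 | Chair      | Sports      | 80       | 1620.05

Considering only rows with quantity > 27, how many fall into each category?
SELECT category, COUNT(*)
FROM sales
WHERE quantity > 27
GROUP BY category

Note: WHERE filters rows before grouping.

Result:
  Clothing: 1
  Electronics: 1
  Food: 1
  Sports: 4
  Tools: 1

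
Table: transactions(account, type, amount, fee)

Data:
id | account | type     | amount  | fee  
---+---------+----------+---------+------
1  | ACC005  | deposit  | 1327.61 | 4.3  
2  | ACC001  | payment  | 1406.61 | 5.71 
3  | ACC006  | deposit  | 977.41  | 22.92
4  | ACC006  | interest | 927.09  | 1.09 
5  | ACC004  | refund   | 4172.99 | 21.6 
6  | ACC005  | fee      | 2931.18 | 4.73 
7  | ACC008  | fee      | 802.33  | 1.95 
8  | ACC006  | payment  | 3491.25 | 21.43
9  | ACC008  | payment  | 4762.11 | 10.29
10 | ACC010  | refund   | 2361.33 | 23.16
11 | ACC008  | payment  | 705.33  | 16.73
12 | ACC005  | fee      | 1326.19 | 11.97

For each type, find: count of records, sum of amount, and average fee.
SELECT type,
       COUNT(*) as cnt,
       SUM(amount) as total_amount,
       AVG(fee) as avg_fee
FROM transactions
GROUP BY type

Result:
  deposit: 2 records, 2305.02 total amount, 13.61 avg fee
  fee: 3 records, 5059.70 total amount, 6.22 avg fee
  interest: 1 records, 927.09 total amount, 1.09 avg fee
  payment: 4 records, 10365.30 total amount, 13.54 avg fee
  refund: 2 records, 6534.32 total amount, 22.38 avg fee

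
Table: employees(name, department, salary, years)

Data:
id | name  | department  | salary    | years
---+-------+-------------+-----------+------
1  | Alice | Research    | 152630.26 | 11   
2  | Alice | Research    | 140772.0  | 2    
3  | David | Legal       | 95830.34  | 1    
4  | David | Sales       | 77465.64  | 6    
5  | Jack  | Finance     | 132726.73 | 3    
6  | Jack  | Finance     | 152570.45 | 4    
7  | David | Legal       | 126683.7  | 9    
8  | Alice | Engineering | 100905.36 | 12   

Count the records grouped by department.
SELECT department, COUNT(*) as count
FROM employees
GROUP BY department

Result:
  Engineering: 1
  Finance: 2
  Legal: 2
  Research: 2
  Sales: 1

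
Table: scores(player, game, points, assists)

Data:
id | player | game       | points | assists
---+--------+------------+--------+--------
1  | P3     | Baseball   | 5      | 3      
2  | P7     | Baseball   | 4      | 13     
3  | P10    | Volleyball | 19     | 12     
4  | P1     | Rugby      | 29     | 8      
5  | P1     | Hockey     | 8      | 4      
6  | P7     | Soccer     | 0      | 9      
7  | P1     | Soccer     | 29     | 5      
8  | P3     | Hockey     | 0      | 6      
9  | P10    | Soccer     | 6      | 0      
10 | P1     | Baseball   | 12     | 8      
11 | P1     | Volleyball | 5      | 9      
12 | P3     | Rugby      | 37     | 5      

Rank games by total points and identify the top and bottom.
SELECT game, SUM(points)
FROM scores
GROUP BY game
ORDER BY SUM(points)

All groups:
  Hockey: 8
  Baseball: 21
  Volleyball: 24
  Soccer: 35
  Rugby: 66

Highest: Rugby (66)
Lowest: Hockey (8)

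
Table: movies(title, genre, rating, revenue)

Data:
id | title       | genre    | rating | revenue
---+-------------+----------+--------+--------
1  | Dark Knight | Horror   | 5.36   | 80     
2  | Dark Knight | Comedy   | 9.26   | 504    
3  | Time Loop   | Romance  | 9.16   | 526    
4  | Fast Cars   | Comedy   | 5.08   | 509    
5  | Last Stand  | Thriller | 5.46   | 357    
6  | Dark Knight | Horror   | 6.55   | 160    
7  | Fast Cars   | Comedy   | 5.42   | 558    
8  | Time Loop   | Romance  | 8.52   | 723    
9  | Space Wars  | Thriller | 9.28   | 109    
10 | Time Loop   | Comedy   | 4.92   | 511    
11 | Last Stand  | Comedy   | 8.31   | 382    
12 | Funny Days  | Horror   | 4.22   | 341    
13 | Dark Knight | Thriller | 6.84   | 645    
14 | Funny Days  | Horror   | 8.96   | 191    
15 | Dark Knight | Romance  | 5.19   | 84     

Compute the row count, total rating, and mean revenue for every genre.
SELECT genre,
       COUNT(*) as cnt,
       SUM(rating) as total_rating,
       AVG(revenue) as avg_revenue
FROM movies
GROUP BY genre

Result:
  Comedy: 5 records, 32.99 total rating, 492.80 avg revenue
  Horror: 4 records, 25.09 total rating, 193.00 avg revenue
  Romance: 3 records, 22.87 total rating, 444.33 avg revenue
  Thriller: 3 records, 21.58 total rating, 370.33 avg revenue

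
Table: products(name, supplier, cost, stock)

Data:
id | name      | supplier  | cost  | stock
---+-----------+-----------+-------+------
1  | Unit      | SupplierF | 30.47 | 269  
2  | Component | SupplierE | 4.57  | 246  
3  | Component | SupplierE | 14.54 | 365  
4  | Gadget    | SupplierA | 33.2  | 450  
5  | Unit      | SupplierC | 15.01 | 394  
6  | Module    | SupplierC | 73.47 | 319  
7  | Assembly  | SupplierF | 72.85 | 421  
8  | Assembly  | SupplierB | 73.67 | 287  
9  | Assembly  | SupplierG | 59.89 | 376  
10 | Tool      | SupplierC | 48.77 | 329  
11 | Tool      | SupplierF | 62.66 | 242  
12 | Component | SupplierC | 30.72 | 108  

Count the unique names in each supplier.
SELECT supplier, COUNT(DISTINCT name)
FROM products
GROUP BY supplier

Result:
  SupplierA: 1 distinct
  SupplierB: 1 distinct
  SupplierC: 4 distinct
  SupplierE: 1 distinct
  SupplierF: 3 distinct
  SupplierG: 1 distinct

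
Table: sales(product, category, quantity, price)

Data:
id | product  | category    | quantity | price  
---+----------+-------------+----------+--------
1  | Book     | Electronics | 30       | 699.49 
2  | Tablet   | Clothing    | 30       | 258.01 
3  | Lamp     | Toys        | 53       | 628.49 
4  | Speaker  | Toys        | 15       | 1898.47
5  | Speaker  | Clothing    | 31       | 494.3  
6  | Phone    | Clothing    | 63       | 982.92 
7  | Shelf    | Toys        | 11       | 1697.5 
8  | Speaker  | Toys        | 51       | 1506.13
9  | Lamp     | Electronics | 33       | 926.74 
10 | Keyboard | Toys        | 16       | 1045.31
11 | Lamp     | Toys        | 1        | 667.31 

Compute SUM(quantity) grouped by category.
SELECT category, SUM(quantity) as result
FROM sales
GROUP BY category

Result:
  Clothing: 124
  Electronics: 63
  Toys: 147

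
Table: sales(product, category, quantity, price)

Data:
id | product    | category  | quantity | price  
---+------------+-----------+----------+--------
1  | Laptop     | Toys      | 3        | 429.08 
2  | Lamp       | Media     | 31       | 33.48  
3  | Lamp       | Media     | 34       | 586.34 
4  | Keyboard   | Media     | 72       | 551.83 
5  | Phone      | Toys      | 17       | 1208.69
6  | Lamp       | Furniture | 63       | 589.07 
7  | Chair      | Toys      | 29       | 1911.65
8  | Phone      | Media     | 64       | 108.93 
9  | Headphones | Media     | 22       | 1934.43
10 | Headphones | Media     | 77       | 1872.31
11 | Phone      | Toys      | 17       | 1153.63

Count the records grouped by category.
SELECT category, COUNT(*) as count
FROM sales
GROUP BY category

Result:
  Furniture: 1
  Media: 6
  Toys: 4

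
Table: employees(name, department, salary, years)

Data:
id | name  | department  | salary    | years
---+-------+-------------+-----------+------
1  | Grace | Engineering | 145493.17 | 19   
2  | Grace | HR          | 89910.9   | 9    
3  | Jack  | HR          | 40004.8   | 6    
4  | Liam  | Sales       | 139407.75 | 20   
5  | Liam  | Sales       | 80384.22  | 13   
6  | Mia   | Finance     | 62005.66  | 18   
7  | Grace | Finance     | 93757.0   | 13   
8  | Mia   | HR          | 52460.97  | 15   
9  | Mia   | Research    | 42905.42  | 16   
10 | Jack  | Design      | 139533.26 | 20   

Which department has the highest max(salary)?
SELECT department, MAX(salary) as val
FROM employees
GROUP BY department
ORDER BY val DESC
LIMIT 1

Result: Engineering with max(salary) = 145493.17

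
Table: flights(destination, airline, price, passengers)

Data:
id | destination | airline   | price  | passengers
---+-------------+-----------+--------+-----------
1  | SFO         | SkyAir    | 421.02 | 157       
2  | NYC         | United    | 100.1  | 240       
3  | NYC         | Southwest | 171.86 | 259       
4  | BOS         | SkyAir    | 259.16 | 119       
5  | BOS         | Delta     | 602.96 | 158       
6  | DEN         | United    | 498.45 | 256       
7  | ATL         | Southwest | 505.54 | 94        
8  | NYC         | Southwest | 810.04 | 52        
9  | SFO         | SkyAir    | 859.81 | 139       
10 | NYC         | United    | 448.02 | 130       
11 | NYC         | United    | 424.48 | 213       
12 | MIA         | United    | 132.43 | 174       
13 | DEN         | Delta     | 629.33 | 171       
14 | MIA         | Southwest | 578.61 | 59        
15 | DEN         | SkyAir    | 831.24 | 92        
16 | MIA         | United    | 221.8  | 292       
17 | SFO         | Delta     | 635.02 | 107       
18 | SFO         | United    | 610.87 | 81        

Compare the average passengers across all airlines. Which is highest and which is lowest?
SELECT airline, AVG(passengers)
FROM flights
GROUP BY airline
ORDER BY AVG(passengers)

All groups:
  Southwest: 116.00
  SkyAir: 126.75
  Delta: 145.33
  United: 198.00

Highest: United (198.00)
Lowest: Southwest (116.00)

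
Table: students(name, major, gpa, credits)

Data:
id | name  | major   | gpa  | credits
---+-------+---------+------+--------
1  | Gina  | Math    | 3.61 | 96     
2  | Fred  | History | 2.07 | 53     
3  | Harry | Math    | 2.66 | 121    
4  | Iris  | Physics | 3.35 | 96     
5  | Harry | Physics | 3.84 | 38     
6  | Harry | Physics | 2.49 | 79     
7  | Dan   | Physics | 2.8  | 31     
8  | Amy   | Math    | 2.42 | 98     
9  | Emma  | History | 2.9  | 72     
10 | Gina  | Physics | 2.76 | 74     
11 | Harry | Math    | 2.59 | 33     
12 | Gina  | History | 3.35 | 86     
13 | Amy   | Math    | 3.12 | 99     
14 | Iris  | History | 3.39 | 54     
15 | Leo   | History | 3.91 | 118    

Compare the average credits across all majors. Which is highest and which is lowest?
SELECT major, AVG(credits)
FROM students
GROUP BY major
ORDER BY AVG(credits)

All groups:
  Physics: 63.60
  History: 76.60
  Math: 89.40

Highest: Math (89.40)
Lowest: Physics (63.60)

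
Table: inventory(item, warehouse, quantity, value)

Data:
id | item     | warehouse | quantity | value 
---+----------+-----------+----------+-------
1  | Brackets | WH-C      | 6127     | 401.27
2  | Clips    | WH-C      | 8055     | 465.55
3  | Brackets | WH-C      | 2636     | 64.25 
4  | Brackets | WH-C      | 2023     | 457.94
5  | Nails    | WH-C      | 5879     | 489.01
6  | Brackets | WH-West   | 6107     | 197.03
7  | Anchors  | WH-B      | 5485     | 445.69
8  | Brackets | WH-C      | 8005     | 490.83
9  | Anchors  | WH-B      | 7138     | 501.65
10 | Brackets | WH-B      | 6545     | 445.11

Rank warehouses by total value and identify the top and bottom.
SELECT warehouse, SUM(value)
FROM inventory
GROUP BY warehouse
ORDER BY SUM(value)

All groups:
  WH-West: 197.03
  WH-B: 1392.45
  WH-C: 2368.85

Highest: WH-C (2368.85)
Lowest: WH-West (197.03)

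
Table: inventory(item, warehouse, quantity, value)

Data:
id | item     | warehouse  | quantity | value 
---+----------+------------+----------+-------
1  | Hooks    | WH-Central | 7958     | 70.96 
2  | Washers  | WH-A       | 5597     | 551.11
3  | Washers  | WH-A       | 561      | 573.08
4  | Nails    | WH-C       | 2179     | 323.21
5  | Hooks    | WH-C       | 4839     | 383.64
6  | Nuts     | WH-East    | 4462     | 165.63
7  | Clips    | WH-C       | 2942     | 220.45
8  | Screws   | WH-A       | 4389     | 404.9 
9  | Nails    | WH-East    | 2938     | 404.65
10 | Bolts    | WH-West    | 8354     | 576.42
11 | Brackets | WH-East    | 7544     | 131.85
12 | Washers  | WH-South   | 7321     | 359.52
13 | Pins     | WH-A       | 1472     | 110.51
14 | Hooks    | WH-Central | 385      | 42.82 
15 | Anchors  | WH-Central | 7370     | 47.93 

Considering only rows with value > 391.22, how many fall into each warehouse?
SELECT warehouse, COUNT(*)
FROM inventory
WHERE value > 391.22
GROUP BY warehouse

Note: WHERE filters rows before grouping.

Result:
  WH-A: 3
  WH-East: 1
  WH-West: 1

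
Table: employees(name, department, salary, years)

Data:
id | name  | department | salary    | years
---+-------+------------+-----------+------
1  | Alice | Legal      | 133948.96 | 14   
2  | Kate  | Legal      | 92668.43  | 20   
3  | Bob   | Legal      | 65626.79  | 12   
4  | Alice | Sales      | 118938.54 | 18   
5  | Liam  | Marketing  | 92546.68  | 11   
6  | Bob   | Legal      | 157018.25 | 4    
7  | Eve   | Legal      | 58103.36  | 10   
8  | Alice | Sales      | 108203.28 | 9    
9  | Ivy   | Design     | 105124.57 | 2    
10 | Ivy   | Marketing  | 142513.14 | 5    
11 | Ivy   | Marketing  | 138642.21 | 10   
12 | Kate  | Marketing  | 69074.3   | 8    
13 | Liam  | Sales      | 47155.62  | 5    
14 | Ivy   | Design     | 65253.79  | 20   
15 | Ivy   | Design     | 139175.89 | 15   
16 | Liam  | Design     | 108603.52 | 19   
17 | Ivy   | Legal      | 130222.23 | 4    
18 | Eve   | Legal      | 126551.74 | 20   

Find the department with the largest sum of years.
SELECT department, SUM(years) as val
FROM employees
GROUP BY department
ORDER BY val DESC
LIMIT 1

Result: Legal with sum(years) = 84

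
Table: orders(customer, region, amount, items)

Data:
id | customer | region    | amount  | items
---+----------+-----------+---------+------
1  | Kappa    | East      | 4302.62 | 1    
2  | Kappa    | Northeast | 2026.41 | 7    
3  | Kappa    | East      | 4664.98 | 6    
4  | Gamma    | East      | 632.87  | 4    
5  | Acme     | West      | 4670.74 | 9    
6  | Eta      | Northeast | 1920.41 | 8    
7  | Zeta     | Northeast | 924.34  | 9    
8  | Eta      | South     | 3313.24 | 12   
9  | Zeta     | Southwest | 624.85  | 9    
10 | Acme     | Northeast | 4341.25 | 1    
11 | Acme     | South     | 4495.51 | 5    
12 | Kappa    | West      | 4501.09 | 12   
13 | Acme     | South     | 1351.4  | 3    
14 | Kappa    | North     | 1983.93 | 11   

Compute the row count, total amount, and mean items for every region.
SELECT region,
       COUNT(*) as cnt,
       SUM(amount) as total_amount,
       AVG(items) as avg_items
FROM orders
GROUP BY region

Result:
  East: 3 records, 9600.47 total amount, 3.67 avg items
  North: 1 records, 1983.93 total amount, 11.00 avg items
  Northeast: 4 records, 9212.41 total amount, 6.25 avg items
  South: 3 records, 9160.15 total amount, 6.67 avg items
  Southwest: 1 records, 624.85 total amount, 9.00 avg items
  West: 2 records, 9171.83 total amount, 10.50 avg items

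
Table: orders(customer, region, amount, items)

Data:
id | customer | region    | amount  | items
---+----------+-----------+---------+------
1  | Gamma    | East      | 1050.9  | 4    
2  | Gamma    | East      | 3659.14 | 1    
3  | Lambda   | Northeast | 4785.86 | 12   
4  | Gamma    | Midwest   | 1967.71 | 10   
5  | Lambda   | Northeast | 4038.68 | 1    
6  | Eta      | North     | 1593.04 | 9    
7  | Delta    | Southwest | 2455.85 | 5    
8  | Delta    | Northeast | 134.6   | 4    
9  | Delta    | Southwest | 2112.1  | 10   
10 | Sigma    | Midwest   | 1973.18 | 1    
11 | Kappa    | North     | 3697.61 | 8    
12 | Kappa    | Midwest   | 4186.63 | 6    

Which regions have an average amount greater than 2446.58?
SELECT region, AVG(amount)
FROM orders
GROUP BY region
HAVING AVG(amount) > 2446.58

Result:
  Midwest: avg=2709.17
  North: avg=2645.33
  Northeast: avg=2986.38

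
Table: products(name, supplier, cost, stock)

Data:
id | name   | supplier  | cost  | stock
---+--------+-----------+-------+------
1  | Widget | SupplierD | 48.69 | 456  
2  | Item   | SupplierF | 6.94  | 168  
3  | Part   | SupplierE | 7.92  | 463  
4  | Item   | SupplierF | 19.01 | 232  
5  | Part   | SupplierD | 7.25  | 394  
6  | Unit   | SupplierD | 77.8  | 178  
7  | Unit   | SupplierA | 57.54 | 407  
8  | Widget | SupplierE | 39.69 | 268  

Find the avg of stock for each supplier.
SELECT supplier, AVG(stock) as result
FROM products
GROUP BY supplier

Result:
  SupplierA: 407.00
  SupplierD: 342.67
  SupplierE: 365.50
  SupplierF: 200.00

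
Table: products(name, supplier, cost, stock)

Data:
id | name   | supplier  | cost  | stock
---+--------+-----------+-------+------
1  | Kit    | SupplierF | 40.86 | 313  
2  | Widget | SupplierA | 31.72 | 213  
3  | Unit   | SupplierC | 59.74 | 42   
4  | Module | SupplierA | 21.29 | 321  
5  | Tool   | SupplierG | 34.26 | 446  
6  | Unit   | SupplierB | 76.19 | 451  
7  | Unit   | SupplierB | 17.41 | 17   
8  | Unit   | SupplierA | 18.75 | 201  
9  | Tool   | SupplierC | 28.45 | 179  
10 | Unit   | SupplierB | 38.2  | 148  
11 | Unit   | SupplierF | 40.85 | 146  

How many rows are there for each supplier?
SELECT supplier, COUNT(*) as count
FROM products
GROUP BY supplier

Result:
  SupplierA: 3
  SupplierB: 3
  SupplierC: 2
  SupplierF: 2
  SupplierG: 1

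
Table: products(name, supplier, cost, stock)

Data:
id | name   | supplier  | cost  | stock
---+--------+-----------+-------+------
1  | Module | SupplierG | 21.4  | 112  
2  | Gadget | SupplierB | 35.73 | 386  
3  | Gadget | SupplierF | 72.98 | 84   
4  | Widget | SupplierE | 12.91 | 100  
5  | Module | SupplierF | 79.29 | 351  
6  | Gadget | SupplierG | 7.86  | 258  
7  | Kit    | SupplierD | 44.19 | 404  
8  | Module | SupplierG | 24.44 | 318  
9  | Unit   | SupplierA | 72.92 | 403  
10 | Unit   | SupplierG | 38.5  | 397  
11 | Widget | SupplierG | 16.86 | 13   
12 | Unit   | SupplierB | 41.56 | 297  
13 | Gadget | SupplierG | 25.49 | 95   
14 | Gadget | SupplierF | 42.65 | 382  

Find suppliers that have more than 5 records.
SELECT supplier, COUNT(*) as cnt
FROM products
GROUP BY supplier
HAVING COUNT(*) > 5

Result:
  SupplierG: 6

Note: HAVING filters groups after aggregation, WHERE filters rows before.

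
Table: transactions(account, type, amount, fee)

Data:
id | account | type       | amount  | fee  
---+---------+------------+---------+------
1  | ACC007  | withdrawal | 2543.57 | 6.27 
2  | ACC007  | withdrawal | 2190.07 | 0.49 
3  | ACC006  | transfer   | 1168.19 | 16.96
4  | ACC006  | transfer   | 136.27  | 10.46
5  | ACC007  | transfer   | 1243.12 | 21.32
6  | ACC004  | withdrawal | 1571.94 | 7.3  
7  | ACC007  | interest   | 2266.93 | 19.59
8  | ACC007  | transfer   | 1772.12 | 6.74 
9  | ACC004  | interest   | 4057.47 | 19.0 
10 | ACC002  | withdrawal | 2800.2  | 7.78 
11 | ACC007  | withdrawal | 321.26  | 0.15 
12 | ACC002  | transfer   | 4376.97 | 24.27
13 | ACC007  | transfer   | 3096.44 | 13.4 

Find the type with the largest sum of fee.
SELECT type, SUM(fee) as val
FROM transactions
GROUP BY type
ORDER BY val DESC
LIMIT 1

Result: transfer with sum(fee) = 93.15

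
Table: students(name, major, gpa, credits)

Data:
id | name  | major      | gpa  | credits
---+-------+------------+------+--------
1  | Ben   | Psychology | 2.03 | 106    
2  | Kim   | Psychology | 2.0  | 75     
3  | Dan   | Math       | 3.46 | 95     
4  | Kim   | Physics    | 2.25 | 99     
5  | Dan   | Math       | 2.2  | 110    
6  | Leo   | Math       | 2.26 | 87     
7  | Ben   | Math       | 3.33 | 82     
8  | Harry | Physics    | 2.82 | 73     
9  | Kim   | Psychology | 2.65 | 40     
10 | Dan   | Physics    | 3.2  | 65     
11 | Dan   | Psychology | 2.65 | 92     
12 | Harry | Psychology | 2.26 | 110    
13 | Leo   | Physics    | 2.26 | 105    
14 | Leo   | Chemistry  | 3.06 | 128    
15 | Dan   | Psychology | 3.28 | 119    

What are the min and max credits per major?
SELECT major, MIN(credits), MAX(credits)
FROM students
GROUP BY major

Result:
  Chemistry: min=128, max=128
  Math: min=82, max=110
  Physics: min=65, max=105
  Psychology: min=40, max=119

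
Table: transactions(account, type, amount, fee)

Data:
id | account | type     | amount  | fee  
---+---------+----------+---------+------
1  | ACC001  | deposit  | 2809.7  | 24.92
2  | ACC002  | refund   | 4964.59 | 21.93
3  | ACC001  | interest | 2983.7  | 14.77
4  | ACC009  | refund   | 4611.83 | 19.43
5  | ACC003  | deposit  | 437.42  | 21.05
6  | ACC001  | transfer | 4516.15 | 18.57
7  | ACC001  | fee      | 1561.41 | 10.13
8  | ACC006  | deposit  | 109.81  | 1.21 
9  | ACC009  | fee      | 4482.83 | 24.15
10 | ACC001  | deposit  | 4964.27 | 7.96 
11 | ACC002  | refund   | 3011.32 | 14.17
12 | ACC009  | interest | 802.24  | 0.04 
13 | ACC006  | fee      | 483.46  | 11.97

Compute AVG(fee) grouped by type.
SELECT type, AVG(fee) as result
FROM transactions
GROUP BY type

Result:
  deposit: 13.79
  fee: 15.42
  interest: 7.41
  refund: 18.51
  transfer: 18.57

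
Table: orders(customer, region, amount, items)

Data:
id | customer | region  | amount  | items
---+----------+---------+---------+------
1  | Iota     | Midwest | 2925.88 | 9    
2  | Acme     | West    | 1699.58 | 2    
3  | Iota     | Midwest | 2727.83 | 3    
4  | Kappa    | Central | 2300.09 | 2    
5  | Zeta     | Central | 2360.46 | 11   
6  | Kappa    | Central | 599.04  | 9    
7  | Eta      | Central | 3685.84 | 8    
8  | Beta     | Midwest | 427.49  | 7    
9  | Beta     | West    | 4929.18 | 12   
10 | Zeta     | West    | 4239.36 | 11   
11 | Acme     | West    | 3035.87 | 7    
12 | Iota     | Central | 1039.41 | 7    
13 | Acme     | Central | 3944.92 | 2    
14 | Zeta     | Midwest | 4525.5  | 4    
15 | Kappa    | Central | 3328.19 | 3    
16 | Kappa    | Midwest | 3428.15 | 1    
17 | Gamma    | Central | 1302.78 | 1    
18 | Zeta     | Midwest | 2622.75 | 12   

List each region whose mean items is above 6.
SELECT region, AVG(items)
FROM orders
GROUP BY region
HAVING AVG(items) > 6

Result:
  West: avg=8.00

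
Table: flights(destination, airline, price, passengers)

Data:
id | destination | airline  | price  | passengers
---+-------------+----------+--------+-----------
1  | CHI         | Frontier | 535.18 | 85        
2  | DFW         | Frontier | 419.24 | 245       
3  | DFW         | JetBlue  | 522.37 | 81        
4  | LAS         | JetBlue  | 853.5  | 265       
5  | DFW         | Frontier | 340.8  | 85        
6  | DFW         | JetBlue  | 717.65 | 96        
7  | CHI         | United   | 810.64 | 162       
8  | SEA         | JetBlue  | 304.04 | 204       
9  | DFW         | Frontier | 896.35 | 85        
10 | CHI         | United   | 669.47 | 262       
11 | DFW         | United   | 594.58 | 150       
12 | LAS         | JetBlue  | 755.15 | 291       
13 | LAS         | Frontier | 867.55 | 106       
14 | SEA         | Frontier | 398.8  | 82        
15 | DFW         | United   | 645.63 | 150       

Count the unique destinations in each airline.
SELECT airline, COUNT(DISTINCT destination)
FROM flights
GROUP BY airline

Result:
  Frontier: 4 distinct
  JetBlue: 3 distinct
  United: 2 distinct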